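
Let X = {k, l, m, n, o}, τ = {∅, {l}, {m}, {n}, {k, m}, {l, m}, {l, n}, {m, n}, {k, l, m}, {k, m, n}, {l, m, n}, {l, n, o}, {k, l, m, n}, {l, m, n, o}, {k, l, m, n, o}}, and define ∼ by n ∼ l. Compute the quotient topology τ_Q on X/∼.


X/∼ = {[k], [l=n], [m], [o]}; |τ_Q| = 9.

Equivalence classes: [k], [l=n], [m], [o].
Quotient map π: X → X/∼ sends k ↦ [k], l ↦ [l=n], m ↦ [m], n ↦ [l=n], o ↦ [o].
For each subset V ⊆ X/∼, compute π^{-1}(V) ⊆ X and check whether π^{-1}(V) ∈ τ. V is open in τ_Q iff π^{-1}(V) ∈ τ.
  V = {}: π^{-1}(V) = ∅ ∈ τ ✓.
  V = {[k]}: π^{-1}(V) = {k} ∉ τ ✗.
  V = {[l=n]}: π^{-1}(V) = {l, n} ∈ τ ✓.
  V = {[k], [l=n]}: π^{-1}(V) = {k, l, n} ∉ τ ✗.
  V = {[m]}: π^{-1}(V) = {m} ∈ τ ✓.
  V = {[k], [m]}: π^{-1}(V) = {k, m} ∈ τ ✓.
  V = {[l=n], [m]}: π^{-1}(V) = {l, m, n} ∈ τ ✓.
  V = {[k], [l=n], [m]}: π^{-1}(V) = {k, l, m, n} ∈ τ ✓.
  V = {[o]}: π^{-1}(V) = {o} ∉ τ ✗.
  V = {[k], [o]}: π^{-1}(V) = {k, o} ∉ τ ✗.
  V = {[l=n], [o]}: π^{-1}(V) = {l, n, o} ∈ τ ✓.
  V = {[k], [l=n], [o]}: π^{-1}(V) = {k, l, n, o} ∉ τ ✗.
  V = {[m], [o]}: π^{-1}(V) = {m, o} ∉ τ ✗.
  V = {[k], [m], [o]}: π^{-1}(V) = {k, m, o} ∉ τ ✗.
  V = {[l=n], [m], [o]}: π^{-1}(V) = {l, m, n, o} ∈ τ ✓.
  V = {[k], [l=n], [m], [o]}: π^{-1}(V) = {k, l, m, n, o} ∈ τ ✓.
Open sets in the quotient: τ_Q = {{}, {[l=n]}, {[m]}, {[k], [m]}, {[l=n], [m]}, {[k], [l=n], [m]}, {[l=n], [o]}, {[l=n], [m], [o]}, {[k], [l=n], [m], [o]}} (9 elements).


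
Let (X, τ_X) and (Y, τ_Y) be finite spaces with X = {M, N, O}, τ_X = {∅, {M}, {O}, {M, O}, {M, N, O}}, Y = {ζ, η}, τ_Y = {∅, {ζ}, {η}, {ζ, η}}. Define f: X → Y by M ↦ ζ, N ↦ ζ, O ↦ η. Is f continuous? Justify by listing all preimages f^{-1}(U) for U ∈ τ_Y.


f is NOT continuous.

Compute f^{-1}(U) for each U ∈ τ_Y:
  U = ∅: f^{-1}(U) = ∅ ∈ τ_X ✓.
  U = {ζ}: f^{-1}(U) = {M, N} ∉ τ_X ✗.
  U = {η}: f^{-1}(U) = {O} ∈ τ_X ✓.
  U = {ζ, η}: f^{-1}(U) = {M, N, O} ∈ τ_X ✓.
Found U = {ζ} with f^{-1}(U) = {M, N} not in τ_X. Therefore f is NOT continuous.


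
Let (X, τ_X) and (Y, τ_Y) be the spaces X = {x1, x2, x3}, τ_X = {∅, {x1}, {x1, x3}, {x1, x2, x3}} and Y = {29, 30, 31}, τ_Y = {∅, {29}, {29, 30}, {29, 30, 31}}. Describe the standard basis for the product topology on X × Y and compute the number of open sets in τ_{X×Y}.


Basis B = {∅ × ∅, {x1} × {29}, {x1} × {29, 30}, {x1, x3} × {29}, {x1} × {29, 30, 31}, {x1, x2, x3} × {29}, {x1, x3} × {29, 30}, {x1, x3} × {29, 30, 31}, {x1, x2, x3} × {29, 30}, {x1, x2, x3} × {29, 30, 31}}; |τ_{X×Y}| = 20.

Enumerate products U × V with U ∈ τ_X, V ∈ τ_Y (deduplicated):
  ∅ × ∅ = {} (∅)
  {x1} × {29} = {(x1,29)}
  {x1} × {29, 30} = {(x1,29), (x1,30)}
  {x1, x3} × {29} = {(x1,29), (x3,29)}
  {x1} × {29, 30, 31} = {(x1,29), (x1,30), (x1,31)}
  {x1, x2, x3} × {29} = {(x1,29), (x2,29), (x3,29)}
  {x1, x3} × {29, 30} = {(x1,29), (x1,30), (x3,29), (x3,30)}
  {x1, x3} × {29, 30, 31} = {(x1,29), (x1,30), (x1,31), (x3,29), (x3,30), (x3,31)}
  {x1, x2, x3} × {29, 30} = {(x1,29), (x1,30), (x2,29), (x2,30), (x3,29), (x3,30)}
  {x1, x2, x3} × {29, 30, 31} = {(x1,29), (x1,30), (x1,31), (x2,29), (x2,30), (x2,31), (x3,29), (x3,30), (x3,31)}
These 10 distinct sets form the basis B.
Close under arbitrary unions to get τ_{X×Y}; counting gives |τ_{X×Y}| = 20.


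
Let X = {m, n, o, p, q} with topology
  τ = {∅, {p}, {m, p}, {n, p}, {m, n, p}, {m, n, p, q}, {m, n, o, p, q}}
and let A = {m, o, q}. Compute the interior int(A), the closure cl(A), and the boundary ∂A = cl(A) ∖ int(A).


int(A) = ∅, cl(A) = {m, o, q}, ∂A = {m, o, q}.

Closed sets in (X, τ) are complements of opens:
  closed(X, τ) = {∅, {o}, {o, q}, {m, o, q}, {n, o, q}, {m, n, o, q}, {m, n, o, p, q}}.
int(A) = ⋃ {U ∈ τ : U ⊆ A}. Opens contained in A: ∅.
Taking the union of these: int(A) = ∅.
cl(A) = ⋂ {C closed : A ⊆ C}. Closed sets containing A: {m, o, q}, {m, n, o, q}, {m, n, o, p, q}.
Intersecting these: cl(A) = {m, o, q}.
∂A = cl(A) ∖ int(A) = {m, o, q} ∖ ∅ = {m, o, q}.


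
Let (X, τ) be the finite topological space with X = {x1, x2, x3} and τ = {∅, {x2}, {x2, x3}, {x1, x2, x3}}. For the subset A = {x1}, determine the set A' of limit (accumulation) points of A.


A' = ∅

For each x ∈ X, list the open sets U ∈ τ with x ∈ U, then check whether U ∩ (A ∖ {x}) ≠ ∅ for every such U.
  x = x1: open {x1, x2, x3} ∋ x has {x1, x2, x3} ∩ (A ∖ {x1}) = ∅, so x is NOT a limit point.
  x = x2: open {x2} ∋ x has {x2} ∩ (A ∖ {x2}) = ∅, so x is NOT a limit point.
  x = x3: open {x2, x3} ∋ x has {x2, x3} ∩ (A ∖ {x3}) = ∅, so x is NOT a limit point.
Collecting: A' = ∅.


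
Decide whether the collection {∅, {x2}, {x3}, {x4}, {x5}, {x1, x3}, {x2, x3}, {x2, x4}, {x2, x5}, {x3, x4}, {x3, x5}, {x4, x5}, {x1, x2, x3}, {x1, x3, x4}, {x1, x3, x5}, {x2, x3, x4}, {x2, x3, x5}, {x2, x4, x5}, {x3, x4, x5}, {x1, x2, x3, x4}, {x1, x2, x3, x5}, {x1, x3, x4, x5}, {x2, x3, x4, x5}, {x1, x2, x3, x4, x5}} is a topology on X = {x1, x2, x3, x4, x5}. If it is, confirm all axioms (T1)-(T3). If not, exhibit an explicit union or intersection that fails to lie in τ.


τ IS a topology on X.

Axiom (T1): ∅ ∈ τ? Yes; X ∈ τ? Yes.
Axiom (T2/T3): check pairwise unions and intersections of members of τ.
All pairwise intersections and unions checked — each lies in τ. Therefore τ satisfies (T1), (T2), (T3): it IS a topology on X.


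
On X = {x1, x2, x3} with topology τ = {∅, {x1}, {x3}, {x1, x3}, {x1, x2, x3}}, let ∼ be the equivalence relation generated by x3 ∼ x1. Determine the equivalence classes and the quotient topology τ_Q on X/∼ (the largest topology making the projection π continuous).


X/∼ = {[x1=x3], [x2]}; |τ_Q| = 3.

Equivalence classes: [x1=x3], [x2].
Quotient map π: X → X/∼ sends x1 ↦ [x1=x3], x2 ↦ [x2], x3 ↦ [x1=x3].
For each subset V ⊆ X/∼, compute π^{-1}(V) ⊆ X and check whether π^{-1}(V) ∈ τ. V is open in τ_Q iff π^{-1}(V) ∈ τ.
  V = {}: π^{-1}(V) = ∅ ∈ τ ✓.
  V = {[x1=x3]}: π^{-1}(V) = {x1, x3} ∈ τ ✓.
  V = {[x2]}: π^{-1}(V) = {x2} ∉ τ ✗.
  V = {[x1=x3], [x2]}: π^{-1}(V) = {x1, x2, x3} ∈ τ ✓.
Open sets in the quotient: τ_Q = {{}, {[x1=x3]}, {[x1=x3], [x2]}} (3 elements).


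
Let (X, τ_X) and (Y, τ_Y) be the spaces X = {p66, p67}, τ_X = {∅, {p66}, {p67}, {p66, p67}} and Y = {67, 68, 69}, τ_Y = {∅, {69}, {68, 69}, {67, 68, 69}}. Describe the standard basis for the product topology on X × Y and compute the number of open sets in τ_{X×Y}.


Basis B = {∅ × ∅, {p66} × {69}, {p67} × {69}, {p66} × {68, 69}, {p66, p67} × {69}, {p67} × {68, 69}, {p66} × {67, 68, 69}, {p67} × {67, 68, 69}, {p66, p67} × {68, 69}, {p66, p67} × {67, 68, 69}}; |τ_{X×Y}| = 16.

Enumerate products U × V with U ∈ τ_X, V ∈ τ_Y (deduplicated):
  ∅ × ∅ = {} (∅)
  {p66} × {69} = {(p66,69)}
  {p67} × {69} = {(p67,69)}
  {p66} × {68, 69} = {(p66,68), (p66,69)}
  {p66, p67} × {69} = {(p66,69), (p67,69)}
  {p67} × {68, 69} = {(p67,68), (p67,69)}
  {p66} × {67, 68, 69} = {(p66,67), (p66,68), (p66,69)}
  {p67} × {67, 68, 69} = {(p67,67), (p67,68), (p67,69)}
  {p66, p67} × {68, 69} = {(p66,68), (p66,69), (p67,68), (p67,69)}
  {p66, p67} × {67, 68, 69} = {(p66,67), (p66,68), (p66,69), (p67,67), (p67,68), (p67,69)}
These 10 distinct sets form the basis B.
Close under arbitrary unions to get τ_{X×Y}; counting gives |τ_{X×Y}| = 16.


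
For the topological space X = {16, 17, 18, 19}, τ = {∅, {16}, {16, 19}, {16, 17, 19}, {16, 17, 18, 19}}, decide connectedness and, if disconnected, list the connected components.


(X, τ) is connected.

Find clopen sets (U ∈ τ with X ∖ U ∈ τ):
  U = ∅, X ∖ U = {16, 17, 18, 19} — both open, so U is clopen.
  U = {16, 17, 18, 19}, X ∖ U = ∅ — both open, so U is clopen.
Only trivial clopens (∅ and X) exist, so (X, τ) is connected.
Compute connected components by grouping points that agree on all clopens:
  component: {16, 17, 18, 19}


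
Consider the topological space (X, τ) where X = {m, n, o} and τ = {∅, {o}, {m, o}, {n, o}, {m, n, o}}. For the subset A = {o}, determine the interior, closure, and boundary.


int(A) = {o}, cl(A) = {m, n, o}, ∂A = {m, n}.

Closed sets in (X, τ) are complements of opens:
  closed(X, τ) = {∅, {m}, {n}, {m, n}, {m, n, o}}.
int(A) = ⋃ {U ∈ τ : U ⊆ A}. Opens contained in A: ∅, {o}.
Taking the union of these: int(A) = {o}.
cl(A) = ⋂ {C closed : A ⊆ C}. Closed sets containing A: {m, n, o}.
Intersecting these: cl(A) = {m, n, o}.
∂A = cl(A) ∖ int(A) = {m, n, o} ∖ {o} = {m, n}.


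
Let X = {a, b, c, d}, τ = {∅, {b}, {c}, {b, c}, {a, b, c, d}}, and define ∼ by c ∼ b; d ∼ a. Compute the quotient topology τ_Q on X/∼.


X/∼ = {[a=d], [b=c]}; |τ_Q| = 3.

Equivalence classes: [a=d], [b=c].
Quotient map π: X → X/∼ sends a ↦ [a=d], b ↦ [b=c], c ↦ [b=c], d ↦ [a=d].
For each subset V ⊆ X/∼, compute π^{-1}(V) ⊆ X and check whether π^{-1}(V) ∈ τ. V is open in τ_Q iff π^{-1}(V) ∈ τ.
  V = {}: π^{-1}(V) = ∅ ∈ τ ✓.
  V = {[a=d]}: π^{-1}(V) = {a, d} ∉ τ ✗.
  V = {[b=c]}: π^{-1}(V) = {b, c} ∈ τ ✓.
  V = {[a=d], [b=c]}: π^{-1}(V) = {a, b, c, d} ∈ τ ✓.
Open sets in the quotient: τ_Q = {{}, {[b=c]}, {[a=d], [b=c]}} (3 elements).


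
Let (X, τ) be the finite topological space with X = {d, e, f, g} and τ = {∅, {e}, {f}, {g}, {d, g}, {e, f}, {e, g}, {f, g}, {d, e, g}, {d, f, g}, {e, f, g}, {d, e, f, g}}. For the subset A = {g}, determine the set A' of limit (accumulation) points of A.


A' = {d}

For each x ∈ X, list the open sets U ∈ τ with x ∈ U, then check whether U ∩ (A ∖ {x}) ≠ ∅ for every such U.
  x = d: opens ∋ x are {d, g}, {d, e, g}, {d, f, g}, {d, e, f, g}; each meets A ∖ {d}, so x IS a limit point.
  x = e: open {e} ∋ x has {e} ∩ (A ∖ {e}) = ∅, so x is NOT a limit point.
  x = f: open {f} ∋ x has {f} ∩ (A ∖ {f}) = ∅, so x is NOT a limit point.
  x = g: open {g} ∋ x has {g} ∩ (A ∖ {g}) = ∅, so x is NOT a limit point.
Collecting: A' = {d}.


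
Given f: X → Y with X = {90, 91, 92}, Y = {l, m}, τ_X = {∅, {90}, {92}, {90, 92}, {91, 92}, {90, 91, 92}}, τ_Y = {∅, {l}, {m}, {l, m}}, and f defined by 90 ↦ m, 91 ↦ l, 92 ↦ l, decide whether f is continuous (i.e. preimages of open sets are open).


f IS continuous.

Compute f^{-1}(U) for each U ∈ τ_Y:
  U = ∅: f^{-1}(U) = ∅ ∈ τ_X ✓.
  U = {l}: f^{-1}(U) = {91, 92} ∈ τ_X ✓.
  U = {m}: f^{-1}(U) = {90} ∈ τ_X ✓.
  U = {l, m}: f^{-1}(U) = {90, 91, 92} ∈ τ_X ✓.
Every preimage lies in τ_X, so f IS continuous.


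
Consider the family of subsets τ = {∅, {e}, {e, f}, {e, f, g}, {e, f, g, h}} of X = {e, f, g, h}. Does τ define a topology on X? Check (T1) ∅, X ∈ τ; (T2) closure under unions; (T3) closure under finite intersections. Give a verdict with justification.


τ IS a topology on X.

Axiom (T1): ∅ ∈ τ? Yes; X ∈ τ? Yes.
Axiom (T2/T3): check pairwise unions and intersections of members of τ.
All pairwise intersections and unions checked — each lies in τ. Therefore τ satisfies (T1), (T2), (T3): it IS a topology on X.


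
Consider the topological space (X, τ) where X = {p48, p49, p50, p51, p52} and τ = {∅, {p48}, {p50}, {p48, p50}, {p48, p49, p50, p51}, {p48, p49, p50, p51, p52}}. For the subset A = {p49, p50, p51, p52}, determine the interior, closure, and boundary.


int(A) = {p50}, cl(A) = {p49, p50, p51, p52}, ∂A = {p49, p51, p52}.

Closed sets in (X, τ) are complements of opens:
  closed(X, τ) = {∅, {p52}, {p49, p51, p52}, {p48, p49, p51, p52}, {p49, p50, p51, p52}, {p48, p49, p50, p51, p52}}.
int(A) = ⋃ {U ∈ τ : U ⊆ A}. Opens contained in A: ∅, {p50}.
Taking the union of these: int(A) = {p50}.
cl(A) = ⋂ {C closed : A ⊆ C}. Closed sets containing A: {p49, p50, p51, p52}, {p48, p49, p50, p51, p52}.
Intersecting these: cl(A) = {p49, p50, p51, p52}.
∂A = cl(A) ∖ int(A) = {p49, p50, p51, p52} ∖ {p50} = {p49, p51, p52}.


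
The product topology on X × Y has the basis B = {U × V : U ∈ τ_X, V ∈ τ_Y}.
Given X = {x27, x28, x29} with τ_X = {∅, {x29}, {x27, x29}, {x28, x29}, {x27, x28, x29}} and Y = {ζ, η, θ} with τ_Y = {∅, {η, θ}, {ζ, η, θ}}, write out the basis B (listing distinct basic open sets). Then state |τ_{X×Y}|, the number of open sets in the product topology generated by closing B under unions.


Basis B = {∅ × ∅, {x29} × {η, θ}, {x29} × {ζ, η, θ}, {x27, x29} × {η, θ}, {x28, x29} × {η, θ}, {x27, x29} × {ζ, η, θ}, {x27, x28, x29} × {η, θ}, {x28, x29} × {ζ, η, θ}, {x27, x28, x29} × {ζ, η, θ}}; |τ_{X×Y}| = 14.

Enumerate products U × V with U ∈ τ_X, V ∈ τ_Y (deduplicated):
  ∅ × ∅ = {} (∅)
  {x29} × {η, θ} = {(x29,η), (x29,θ)}
  {x29} × {ζ, η, θ} = {(x29,ζ), (x29,η), (x29,θ)}
  {x27, x29} × {η, θ} = {(x27,η), (x27,θ), (x29,η), (x29,θ)}
  {x28, x29} × {η, θ} = {(x28,η), (x28,θ), (x29,η), (x29,θ)}
  {x27, x29} × {ζ, η, θ} = {(x27,ζ), (x27,η), (x27,θ), (x29,ζ), (x29,η), (x29,θ)}
  {x27, x28, x29} × {η, θ} = {(x27,η), (x27,θ), (x28,η), (x28,θ), (x29,η), (x29,θ)}
  {x28, x29} × {ζ, η, θ} = {(x28,ζ), (x28,η), (x28,θ), (x29,ζ), (x29,η), (x29,θ)}
  {x27, x28, x29} × {ζ, η, θ} = {(x27,ζ), (x27,η), (x27,θ), (x28,ζ), (x28,η), (x28,θ), (x29,ζ), (x29,η), (x29,θ)}
These 9 distinct sets form the basis B.
Close under arbitrary unions to get τ_{X×Y}; counting gives |τ_{X×Y}| = 14.


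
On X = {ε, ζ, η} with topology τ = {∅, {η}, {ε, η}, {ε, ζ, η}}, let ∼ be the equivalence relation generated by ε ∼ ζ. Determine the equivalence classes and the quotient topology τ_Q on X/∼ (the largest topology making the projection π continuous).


X/∼ = {[ε=ζ], [η]}; |τ_Q| = 3.

Equivalence classes: [ε=ζ], [η].
Quotient map π: X → X/∼ sends ε ↦ [ε=ζ], ζ ↦ [ε=ζ], η ↦ [η].
For each subset V ⊆ X/∼, compute π^{-1}(V) ⊆ X and check whether π^{-1}(V) ∈ τ. V is open in τ_Q iff π^{-1}(V) ∈ τ.
  V = {}: π^{-1}(V) = ∅ ∈ τ ✓.
  V = {[ε=ζ]}: π^{-1}(V) = {ε, ζ} ∉ τ ✗.
  V = {[η]}: π^{-1}(V) = {η} ∈ τ ✓.
  V = {[ε=ζ], [η]}: π^{-1}(V) = {ε, ζ, η} ∈ τ ✓.
Open sets in the quotient: τ_Q = {{}, {[η]}, {[ε=ζ], [η]}} (3 elements).


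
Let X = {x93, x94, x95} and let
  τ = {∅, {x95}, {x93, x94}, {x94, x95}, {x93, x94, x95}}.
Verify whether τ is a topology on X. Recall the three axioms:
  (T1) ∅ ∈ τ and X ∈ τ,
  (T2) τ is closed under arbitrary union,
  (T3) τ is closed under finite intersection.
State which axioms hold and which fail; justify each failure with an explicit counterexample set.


τ is NOT a topology on X.

Axiom (T1): ∅ ∈ τ? Yes; X ∈ τ? Yes.
Axiom (T2/T3): check pairwise unions and intersections of members of τ.
Counterexample for (T3): {x93, x94} ∩ {x94, x95} = {x94} ∉ τ. Therefore τ is NOT a topology.


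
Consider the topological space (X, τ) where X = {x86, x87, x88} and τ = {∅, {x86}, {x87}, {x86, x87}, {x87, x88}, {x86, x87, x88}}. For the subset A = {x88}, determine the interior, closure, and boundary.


int(A) = ∅, cl(A) = {x88}, ∂A = {x88}.

Closed sets in (X, τ) are complements of opens:
  closed(X, τ) = {∅, {x86}, {x88}, {x86, x88}, {x87, x88}, {x86, x87, x88}}.
int(A) = ⋃ {U ∈ τ : U ⊆ A}. Opens contained in A: ∅.
Taking the union of these: int(A) = ∅.
cl(A) = ⋂ {C closed : A ⊆ C}. Closed sets containing A: {x88}, {x86, x88}, {x87, x88}, {x86, x87, x88}.
Intersecting these: cl(A) = {x88}.
∂A = cl(A) ∖ int(A) = {x88} ∖ ∅ = {x88}.


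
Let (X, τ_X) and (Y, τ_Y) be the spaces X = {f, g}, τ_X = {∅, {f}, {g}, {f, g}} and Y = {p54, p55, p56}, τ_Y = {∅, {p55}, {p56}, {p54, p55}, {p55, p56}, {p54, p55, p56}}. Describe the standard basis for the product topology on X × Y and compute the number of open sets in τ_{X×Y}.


Basis B = {∅ × ∅, {f} × {p55}, {f} × {p56}, {g} × {p55}, {g} × {p56}, {f} × {p54, p55}, {f} × {p55, p56}, {f, g} × {p55}, {f, g} × {p56}, {g} × {p54, p55}, {g} × {p55, p56}, {f} × {p54, p55, p56}, {g} × {p54, p55, p56}, {f, g} × {p54, p55}, {f, g} × {p55, p56}, {f, g} × {p54, p55, p56}}; |τ_{X×Y}| = 36.

Enumerate products U × V with U ∈ τ_X, V ∈ τ_Y (deduplicated):
  ∅ × ∅ = {} (∅)
  {f} × {p55} = {(f,p55)}
  {f} × {p56} = {(f,p56)}
  {g} × {p55} = {(g,p55)}
  {g} × {p56} = {(g,p56)}
  {f} × {p54, p55} = {(f,p54), (f,p55)}
  {f} × {p55, p56} = {(f,p55), (f,p56)}
  {f, g} × {p55} = {(f,p55), (g,p55)}
  {f, g} × {p56} = {(f,p56), (g,p56)}
  {g} × {p54, p55} = {(g,p54), (g,p55)}
  {g} × {p55, p56} = {(g,p55), (g,p56)}
  {f} × {p54, p55, p56} = {(f,p54), (f,p55), (f,p56)}
  {g} × {p54, p55, p56} = {(g,p54), (g,p55), (g,p56)}
  {f, g} × {p54, p55} = {(f,p54), (f,p55), (g,p54), (g,p55)}
  {f, g} × {p55, p56} = {(f,p55), (f,p56), (g,p55), (g,p56)}
  {f, g} × {p54, p55, p56} = {(f,p54), (f,p55), (f,p56), (g,p54), (g,p55), (g,p56)}
These 16 distinct sets form the basis B.
Close under arbitrary unions to get τ_{X×Y}; counting gives |τ_{X×Y}| = 36.


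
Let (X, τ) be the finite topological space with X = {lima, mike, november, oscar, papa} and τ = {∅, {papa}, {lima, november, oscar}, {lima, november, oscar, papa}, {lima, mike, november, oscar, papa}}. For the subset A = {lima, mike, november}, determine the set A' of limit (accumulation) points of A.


A' = {lima, mike, november, oscar}

For each x ∈ X, list the open sets U ∈ τ with x ∈ U, then check whether U ∩ (A ∖ {x}) ≠ ∅ for every such U.
  x = lima: opens ∋ x are {lima, november, oscar}, {lima, november, oscar, papa}, {lima, mike, november, oscar, papa}; each meets A ∖ {lima}, so x IS a limit point.
  x = mike: opens ∋ x are {lima, mike, november, oscar, papa}; each meets A ∖ {mike}, so x IS a limit point.
  x = november: opens ∋ x are {lima, november, oscar}, {lima, november, oscar, papa}, {lima, mike, november, oscar, papa}; each meets A ∖ {november}, so x IS a limit point.
  x = oscar: opens ∋ x are {lima, november, oscar}, {lima, november, oscar, papa}, {lima, mike, november, oscar, papa}; each meets A ∖ {oscar}, so x IS a limit point.
  x = papa: open {papa} ∋ x has {papa} ∩ (A ∖ {papa}) = ∅, so x is NOT a limit point.
Collecting: A' = {lima, mike, november, oscar}.


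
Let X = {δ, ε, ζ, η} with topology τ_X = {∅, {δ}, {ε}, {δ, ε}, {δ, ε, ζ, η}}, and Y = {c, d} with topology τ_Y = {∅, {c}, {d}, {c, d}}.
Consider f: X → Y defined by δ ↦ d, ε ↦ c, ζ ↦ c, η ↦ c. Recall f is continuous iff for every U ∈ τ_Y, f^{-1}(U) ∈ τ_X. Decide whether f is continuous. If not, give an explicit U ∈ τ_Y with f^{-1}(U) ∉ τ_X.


f is NOT continuous.

Compute f^{-1}(U) for each U ∈ τ_Y:
  U = ∅: f^{-1}(U) = ∅ ∈ τ_X ✓.
  U = {c}: f^{-1}(U) = {ε, ζ, η} ∉ τ_X ✗.
  U = {d}: f^{-1}(U) = {δ} ∈ τ_X ✓.
  U = {c, d}: f^{-1}(U) = {δ, ε, ζ, η} ∈ τ_X ✓.
Found U = {c} with f^{-1}(U) = {ε, ζ, η} not in τ_X. Therefore f is NOT continuous.


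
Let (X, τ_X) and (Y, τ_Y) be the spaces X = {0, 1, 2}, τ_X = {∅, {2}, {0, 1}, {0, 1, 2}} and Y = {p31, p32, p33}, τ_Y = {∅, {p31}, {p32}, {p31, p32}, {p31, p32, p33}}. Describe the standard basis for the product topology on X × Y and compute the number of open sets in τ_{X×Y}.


Basis B = {∅ × ∅, {2} × {p31}, {2} × {p32}, {0, 1} × {p31}, {0, 1} × {p32}, {2} × {p31, p32}, {0, 1, 2} × {p31}, {0, 1, 2} × {p32}, {2} × {p31, p32, p33}, {0, 1} × {p31, p32}, {0, 1} × {p31, p32, p33}, {0, 1, 2} × {p31, p32}, {0, 1, 2} × {p31, p32, p33}}; |τ_{X×Y}| = 25.

Enumerate products U × V with U ∈ τ_X, V ∈ τ_Y (deduplicated):
  ∅ × ∅ = {} (∅)
  {2} × {p31} = {(2,p31)}
  {2} × {p32} = {(2,p32)}
  {0, 1} × {p31} = {(0,p31), (1,p31)}
  {0, 1} × {p32} = {(0,p32), (1,p32)}
  {2} × {p31, p32} = {(2,p31), (2,p32)}
  {0, 1, 2} × {p31} = {(0,p31), (1,p31), (2,p31)}
  {0, 1, 2} × {p32} = {(0,p32), (1,p32), (2,p32)}
  {2} × {p31, p32, p33} = {(2,p31), (2,p32), (2,p33)}
  {0, 1} × {p31, p32} = {(0,p31), (0,p32), (1,p31), (1,p32)}
  {0, 1} × {p31, p32, p33} = {(0,p31), (0,p32), (0,p33), (1,p31), (1,p32), (1,p33)}
  {0, 1, 2} × {p31, p32} = {(0,p31), (0,p32), (1,p31), (1,p32), (2,p31), (2,p32)}
  {0, 1, 2} × {p31, p32, p33} = {(0,p31), (0,p32), (0,p33), (1,p31), (1,p32), (1,p33), (2,p31), (2,p32), (2,p33)}
These 13 distinct sets form the basis B.
Close under arbitrary unions to get τ_{X×Y}; counting gives |τ_{X×Y}| = 25.


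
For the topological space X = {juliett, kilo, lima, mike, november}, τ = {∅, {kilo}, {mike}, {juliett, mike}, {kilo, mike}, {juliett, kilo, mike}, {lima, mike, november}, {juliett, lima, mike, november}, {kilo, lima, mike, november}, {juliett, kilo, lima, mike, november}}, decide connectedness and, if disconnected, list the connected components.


(X, τ) is disconnected; components = [{kilo}, {juliett, lima, mike, november}].

Find clopen sets (U ∈ τ with X ∖ U ∈ τ):
  U = ∅, X ∖ U = {juliett, kilo, lima, mike, november} — both open, so U is clopen.
  U = {kilo}, X ∖ U = {juliett, lima, mike, november} — both open, so U is clopen.
  U = {juliett, lima, mike, november}, X ∖ U = {kilo} — both open, so U is clopen.
  U = {juliett, kilo, lima, mike, november}, X ∖ U = ∅ — both open, so U is clopen.
Nontrivial clopen(s) exist: e.g. {kilo}. So (X, τ) is disconnected.
Compute connected components by grouping points that agree on all clopens:
  component: {kilo}
  component: {juliett, lima, mike, november}


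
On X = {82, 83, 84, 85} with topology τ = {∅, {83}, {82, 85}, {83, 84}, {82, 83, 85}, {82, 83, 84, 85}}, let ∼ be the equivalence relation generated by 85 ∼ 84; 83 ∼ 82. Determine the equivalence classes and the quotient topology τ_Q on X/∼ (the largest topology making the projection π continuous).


X/∼ = {[82=83], [84=85]}; |τ_Q| = 2.

Equivalence classes: [82=83], [84=85].
Quotient map π: X → X/∼ sends 82 ↦ [82=83], 83 ↦ [82=83], 84 ↦ [84=85], 85 ↦ [84=85].
For each subset V ⊆ X/∼, compute π^{-1}(V) ⊆ X and check whether π^{-1}(V) ∈ τ. V is open in τ_Q iff π^{-1}(V) ∈ τ.
  V = {}: π^{-1}(V) = ∅ ∈ τ ✓.
  V = {[82=83]}: π^{-1}(V) = {82, 83} ∉ τ ✗.
  V = {[84=85]}: π^{-1}(V) = {84, 85} ∉ τ ✗.
  V = {[82=83], [84=85]}: π^{-1}(V) = {82, 83, 84, 85} ∈ τ ✓.
Open sets in the quotient: τ_Q = {{}, {[82=83], [84=85]}} (2 elements).


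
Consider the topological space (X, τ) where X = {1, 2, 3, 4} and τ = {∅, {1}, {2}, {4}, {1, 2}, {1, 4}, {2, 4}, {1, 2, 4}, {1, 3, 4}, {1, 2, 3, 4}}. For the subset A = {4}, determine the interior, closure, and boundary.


int(A) = {4}, cl(A) = {3, 4}, ∂A = {3}.

Closed sets in (X, τ) are complements of opens:
  closed(X, τ) = {∅, {2}, {3}, {1, 3}, {2, 3}, {3, 4}, {1, 2, 3}, {1, 3, 4}, {2, 3, 4}, {1, 2, 3, 4}}.
int(A) = ⋃ {U ∈ τ : U ⊆ A}. Opens contained in A: ∅, {4}.
Taking the union of these: int(A) = {4}.
cl(A) = ⋂ {C closed : A ⊆ C}. Closed sets containing A: {3, 4}, {1, 3, 4}, {2, 3, 4}, {1, 2, 3, 4}.
Intersecting these: cl(A) = {3, 4}.
∂A = cl(A) ∖ int(A) = {3, 4} ∖ {4} = {3}.


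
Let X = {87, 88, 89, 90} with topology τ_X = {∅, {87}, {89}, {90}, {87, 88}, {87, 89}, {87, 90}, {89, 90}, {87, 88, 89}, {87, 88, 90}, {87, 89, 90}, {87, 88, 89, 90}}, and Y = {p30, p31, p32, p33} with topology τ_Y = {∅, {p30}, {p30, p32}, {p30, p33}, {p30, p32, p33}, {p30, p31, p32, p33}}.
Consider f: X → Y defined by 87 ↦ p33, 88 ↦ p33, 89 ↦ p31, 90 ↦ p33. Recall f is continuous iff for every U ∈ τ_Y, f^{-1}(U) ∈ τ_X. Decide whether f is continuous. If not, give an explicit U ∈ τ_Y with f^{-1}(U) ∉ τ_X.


f IS continuous.

Compute f^{-1}(U) for each U ∈ τ_Y:
  U = ∅: f^{-1}(U) = ∅ ∈ τ_X ✓.
  U = {p30}: f^{-1}(U) = ∅ ∈ τ_X ✓.
  U = {p30, p32}: f^{-1}(U) = ∅ ∈ τ_X ✓.
  U = {p30, p33}: f^{-1}(U) = {87, 88, 90} ∈ τ_X ✓.
  U = {p30, p32, p33}: f^{-1}(U) = {87, 88, 90} ∈ τ_X ✓.
  U = {p30, p31, p32, p33}: f^{-1}(U) = {87, 88, 89, 90} ∈ τ_X ✓.
Every preimage lies in τ_X, so f IS continuous.


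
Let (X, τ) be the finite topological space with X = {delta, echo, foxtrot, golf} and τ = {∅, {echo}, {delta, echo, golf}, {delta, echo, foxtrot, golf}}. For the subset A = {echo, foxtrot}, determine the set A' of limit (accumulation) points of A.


A' = {delta, foxtrot, golf}

For each x ∈ X, list the open sets U ∈ τ with x ∈ U, then check whether U ∩ (A ∖ {x}) ≠ ∅ for every such U.
  x = delta: opens ∋ x are {delta, echo, golf}, {delta, echo, foxtrot, golf}; each meets A ∖ {delta}, so x IS a limit point.
  x = echo: open {echo} ∋ x has {echo} ∩ (A ∖ {echo}) = ∅, so x is NOT a limit point.
  x = foxtrot: opens ∋ x are {delta, echo, foxtrot, golf}; each meets A ∖ {foxtrot}, so x IS a limit point.
  x = golf: opens ∋ x are {delta, echo, golf}, {delta, echo, foxtrot, golf}; each meets A ∖ {golf}, so x IS a limit point.
Collecting: A' = {delta, foxtrot, golf}.


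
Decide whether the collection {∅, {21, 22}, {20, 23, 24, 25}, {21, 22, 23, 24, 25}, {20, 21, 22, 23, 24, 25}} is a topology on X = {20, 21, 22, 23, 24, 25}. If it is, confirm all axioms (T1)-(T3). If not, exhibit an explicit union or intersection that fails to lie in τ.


τ is NOT a topology on X.

Axiom (T1): ∅ ∈ τ? Yes; X ∈ τ? Yes.
Axiom (T2/T3): check pairwise unions and intersections of members of τ.
Counterexample for (T3): {20, 23, 24, 25} ∩ {21, 22, 23, 24, 25} = {23, 24, 25} ∉ τ. Therefore τ is NOT a topology.


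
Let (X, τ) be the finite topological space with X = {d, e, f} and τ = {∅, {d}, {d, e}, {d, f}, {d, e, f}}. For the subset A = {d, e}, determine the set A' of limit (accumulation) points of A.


A' = {e, f}

For each x ∈ X, list the open sets U ∈ τ with x ∈ U, then check whether U ∩ (A ∖ {x}) ≠ ∅ for every such U.
  x = d: open {d} ∋ x has {d} ∩ (A ∖ {d}) = ∅, so x is NOT a limit point.
  x = e: opens ∋ x are {d, e}, {d, e, f}; each meets A ∖ {e}, so x IS a limit point.
  x = f: opens ∋ x are {d, f}, {d, e, f}; each meets A ∖ {f}, so x IS a limit point.
Collecting: A' = {e, f}.


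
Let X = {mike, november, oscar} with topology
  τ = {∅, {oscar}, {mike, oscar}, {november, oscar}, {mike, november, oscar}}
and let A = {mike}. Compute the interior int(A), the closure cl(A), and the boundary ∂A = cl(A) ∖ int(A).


int(A) = ∅, cl(A) = {mike}, ∂A = {mike}.

Closed sets in (X, τ) are complements of opens:
  closed(X, τ) = {∅, {mike}, {november}, {mike, november}, {mike, november, oscar}}.
int(A) = ⋃ {U ∈ τ : U ⊆ A}. Opens contained in A: ∅.
Taking the union of these: int(A) = ∅.
cl(A) = ⋂ {C closed : A ⊆ C}. Closed sets containing A: {mike}, {mike, november}, {mike, november, oscar}.
Intersecting these: cl(A) = {mike}.
∂A = cl(A) ∖ int(A) = {mike} ∖ ∅ = {mike}.


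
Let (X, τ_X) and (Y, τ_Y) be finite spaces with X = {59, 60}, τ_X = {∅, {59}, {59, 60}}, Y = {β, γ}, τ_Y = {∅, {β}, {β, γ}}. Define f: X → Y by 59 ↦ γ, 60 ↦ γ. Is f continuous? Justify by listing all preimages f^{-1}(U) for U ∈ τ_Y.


f IS continuous.

Compute f^{-1}(U) for each U ∈ τ_Y:
  U = ∅: f^{-1}(U) = ∅ ∈ τ_X ✓.
  U = {β}: f^{-1}(U) = ∅ ∈ τ_X ✓.
  U = {β, γ}: f^{-1}(U) = {59, 60} ∈ τ_X ✓.
Every preimage lies in τ_X, so f IS continuous.


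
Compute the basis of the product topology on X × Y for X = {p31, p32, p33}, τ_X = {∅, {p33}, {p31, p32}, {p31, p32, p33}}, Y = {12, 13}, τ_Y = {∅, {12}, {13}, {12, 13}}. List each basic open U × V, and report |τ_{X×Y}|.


Basis B = {∅ × ∅, {p33} × {12}, {p33} × {13}, {p31, p32} × {12}, {p31, p32} × {13}, {p33} × {12, 13}, {p31, p32, p33} × {12}, {p31, p32, p33} × {13}, {p31, p32} × {12, 13}, {p31, p32, p33} × {12, 13}}; |τ_{X×Y}| = 16.

Enumerate products U × V with U ∈ τ_X, V ∈ τ_Y (deduplicated):
  ∅ × ∅ = {} (∅)
  {p33} × {12} = {(p33,12)}
  {p33} × {13} = {(p33,13)}
  {p31, p32} × {12} = {(p31,12), (p32,12)}
  {p31, p32} × {13} = {(p31,13), (p32,13)}
  {p33} × {12, 13} = {(p33,12), (p33,13)}
  {p31, p32, p33} × {12} = {(p31,12), (p32,12), (p33,12)}
  {p31, p32, p33} × {13} = {(p31,13), (p32,13), (p33,13)}
  {p31, p32} × {12, 13} = {(p31,12), (p31,13), (p32,12), (p32,13)}
  {p31, p32, p33} × {12, 13} = {(p31,12), (p31,13), (p32,12), (p32,13), (p33,12), (p33,13)}
These 10 distinct sets form the basis B.
Close under arbitrary unions to get τ_{X×Y}; counting gives |τ_{X×Y}| = 16.


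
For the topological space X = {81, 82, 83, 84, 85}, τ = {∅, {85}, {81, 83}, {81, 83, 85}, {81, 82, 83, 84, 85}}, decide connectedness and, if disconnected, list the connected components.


(X, τ) is connected.

Find clopen sets (U ∈ τ with X ∖ U ∈ τ):
  U = ∅, X ∖ U = {81, 82, 83, 84, 85} — both open, so U is clopen.
  U = {81, 82, 83, 84, 85}, X ∖ U = ∅ — both open, so U is clopen.
Only trivial clopens (∅ and X) exist, so (X, τ) is connected.
Compute connected components by grouping points that agree on all clopens:
  component: {81, 82, 83, 84, 85}


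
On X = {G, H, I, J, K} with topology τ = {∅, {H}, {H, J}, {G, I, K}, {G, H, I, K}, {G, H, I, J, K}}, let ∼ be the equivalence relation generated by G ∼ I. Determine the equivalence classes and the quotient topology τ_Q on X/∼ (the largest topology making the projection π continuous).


X/∼ = {[G=I], [H], [J], [K]}; |τ_Q| = 6.

Equivalence classes: [G=I], [H], [J], [K].
Quotient map π: X → X/∼ sends G ↦ [G=I], H ↦ [H], I ↦ [G=I], J ↦ [J], K ↦ [K].
For each subset V ⊆ X/∼, compute π^{-1}(V) ⊆ X and check whether π^{-1}(V) ∈ τ. V is open in τ_Q iff π^{-1}(V) ∈ τ.
  V = {}: π^{-1}(V) = ∅ ∈ τ ✓.
  V = {[G=I]}: π^{-1}(V) = {G, I} ∉ τ ✗.
  V = {[H]}: π^{-1}(V) = {H} ∈ τ ✓.
  V = {[G=I], [H]}: π^{-1}(V) = {G, H, I} ∉ τ ✗.
  V = {[J]}: π^{-1}(V) = {J} ∉ τ ✗.
  V = {[G=I], [J]}: π^{-1}(V) = {G, I, J} ∉ τ ✗.
  V = {[H], [J]}: π^{-1}(V) = {H, J} ∈ τ ✓.
  V = {[G=I], [H], [J]}: π^{-1}(V) = {G, H, I, J} ∉ τ ✗.
  V = {[K]}: π^{-1}(V) = {K} ∉ τ ✗.
  V = {[G=I], [K]}: π^{-1}(V) = {G, I, K} ∈ τ ✓.
  V = {[H], [K]}: π^{-1}(V) = {H, K} ∉ τ ✗.
  V = {[G=I], [H], [K]}: π^{-1}(V) = {G, H, I, K} ∈ τ ✓.
  V = {[J], [K]}: π^{-1}(V) = {J, K} ∉ τ ✗.
  V = {[G=I], [J], [K]}: π^{-1}(V) = {G, I, J, K} ∉ τ ✗.
  V = {[H], [J], [K]}: π^{-1}(V) = {H, J, K} ∉ τ ✗.
  V = {[G=I], [H], [J], [K]}: π^{-1}(V) = {G, H, I, J, K} ∈ τ ✓.
Open sets in the quotient: τ_Q = {{}, {[H]}, {[H], [J]}, {[G=I], [K]}, {[G=I], [H], [K]}, {[G=I], [H], [J], [K]}} (6 elements).


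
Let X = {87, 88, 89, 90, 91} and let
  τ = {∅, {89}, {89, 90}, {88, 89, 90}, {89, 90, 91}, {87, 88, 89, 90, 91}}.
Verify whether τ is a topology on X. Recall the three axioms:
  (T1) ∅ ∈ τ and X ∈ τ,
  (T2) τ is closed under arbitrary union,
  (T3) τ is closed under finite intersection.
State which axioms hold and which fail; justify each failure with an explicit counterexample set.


τ is NOT a topology on X.

Axiom (T1): ∅ ∈ τ? Yes; X ∈ τ? Yes.
Axiom (T2/T3): check pairwise unions and intersections of members of τ.
Counterexample for (T2): {88, 89, 90} ∪ {89, 90, 91} = {88, 89, 90, 91} ∉ τ. Therefore τ is NOT a topology.


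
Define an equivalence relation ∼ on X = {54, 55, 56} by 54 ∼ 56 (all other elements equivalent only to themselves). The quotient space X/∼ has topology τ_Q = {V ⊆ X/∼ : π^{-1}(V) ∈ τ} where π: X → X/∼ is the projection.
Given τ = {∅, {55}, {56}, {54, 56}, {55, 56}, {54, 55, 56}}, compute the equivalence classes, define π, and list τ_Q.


X/∼ = {[54=56], [55]}; |τ_Q| = 4.

Equivalence classes: [54=56], [55].
Quotient map π: X → X/∼ sends 54 ↦ [54=56], 55 ↦ [55], 56 ↦ [54=56].
For each subset V ⊆ X/∼, compute π^{-1}(V) ⊆ X and check whether π^{-1}(V) ∈ τ. V is open in τ_Q iff π^{-1}(V) ∈ τ.
  V = {}: π^{-1}(V) = ∅ ∈ τ ✓.
  V = {[54=56]}: π^{-1}(V) = {54, 56} ∈ τ ✓.
  V = {[55]}: π^{-1}(V) = {55} ∈ τ ✓.
  V = {[54=56], [55]}: π^{-1}(V) = {54, 55, 56} ∈ τ ✓.
Open sets in the quotient: τ_Q = {{}, {[54=56]}, {[55]}, {[54=56], [55]}} (4 elements).


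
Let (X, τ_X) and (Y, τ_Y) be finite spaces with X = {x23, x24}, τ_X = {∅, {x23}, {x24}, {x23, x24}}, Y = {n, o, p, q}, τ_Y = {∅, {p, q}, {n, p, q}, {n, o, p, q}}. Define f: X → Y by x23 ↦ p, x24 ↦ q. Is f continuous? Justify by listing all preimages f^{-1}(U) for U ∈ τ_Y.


f IS continuous.

Compute f^{-1}(U) for each U ∈ τ_Y:
  U = ∅: f^{-1}(U) = ∅ ∈ τ_X ✓.
  U = {p, q}: f^{-1}(U) = {x23, x24} ∈ τ_X ✓.
  U = {n, p, q}: f^{-1}(U) = {x23, x24} ∈ τ_X ✓.
  U = {n, o, p, q}: f^{-1}(U) = {x23, x24} ∈ τ_X ✓.
Every preimage lies in τ_X, so f IS continuous.


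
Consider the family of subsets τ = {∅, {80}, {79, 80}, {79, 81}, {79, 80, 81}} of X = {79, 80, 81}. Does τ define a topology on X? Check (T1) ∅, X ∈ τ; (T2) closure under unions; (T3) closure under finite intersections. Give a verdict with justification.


τ is NOT a topology on X.

Axiom (T1): ∅ ∈ τ? Yes; X ∈ τ? Yes.
Axiom (T2/T3): check pairwise unions and intersections of members of τ.
Counterexample for (T3): {79, 80} ∩ {79, 81} = {79} ∉ τ. Therefore τ is NOT a topology.


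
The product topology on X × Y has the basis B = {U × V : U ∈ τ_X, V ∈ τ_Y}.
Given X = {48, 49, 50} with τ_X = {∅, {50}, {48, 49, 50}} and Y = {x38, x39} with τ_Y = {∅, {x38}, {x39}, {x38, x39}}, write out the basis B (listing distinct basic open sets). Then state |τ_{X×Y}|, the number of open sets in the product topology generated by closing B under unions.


Basis B = {∅ × ∅, {50} × {x38}, {50} × {x39}, {50} × {x38, x39}, {48, 49, 50} × {x38}, {48, 49, 50} × {x39}, {48, 49, 50} × {x38, x39}}; |τ_{X×Y}| = 9.

Enumerate products U × V with U ∈ τ_X, V ∈ τ_Y (deduplicated):
  ∅ × ∅ = {} (∅)
  {50} × {x38} = {(50,x38)}
  {50} × {x39} = {(50,x39)}
  {50} × {x38, x39} = {(50,x38), (50,x39)}
  {48, 49, 50} × {x38} = {(48,x38), (49,x38), (50,x38)}
  {48, 49, 50} × {x39} = {(48,x39), (49,x39), (50,x39)}
  {48, 49, 50} × {x38, x39} = {(48,x38), (48,x39), (49,x38), (49,x39), (50,x38), (50,x39)}
These 7 distinct sets form the basis B.
Close under arbitrary unions to get τ_{X×Y}; counting gives |τ_{X×Y}| = 9.


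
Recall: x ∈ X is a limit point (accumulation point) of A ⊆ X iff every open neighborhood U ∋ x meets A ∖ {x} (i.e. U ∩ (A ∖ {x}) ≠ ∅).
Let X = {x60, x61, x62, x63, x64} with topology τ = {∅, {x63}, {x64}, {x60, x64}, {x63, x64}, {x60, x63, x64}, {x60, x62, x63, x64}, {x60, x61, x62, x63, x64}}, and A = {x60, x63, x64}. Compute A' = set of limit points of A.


A' = {x60, x61, x62}

For each x ∈ X, list the open sets U ∈ τ with x ∈ U, then check whether U ∩ (A ∖ {x}) ≠ ∅ for every such U.
  x = x60: opens ∋ x are {x60, x64}, {x60, x63, x64}, {x60, x62, x63, x64}, {x60, x61, x62, x63, x64}; each meets A ∖ {x60}, so x IS a limit point.
  x = x61: opens ∋ x are {x60, x61, x62, x63, x64}; each meets A ∖ {x61}, so x IS a limit point.
  x = x62: opens ∋ x are {x60, x62, x63, x64}, {x60, x61, x62, x63, x64}; each meets A ∖ {x62}, so x IS a limit point.
  x = x63: open {x63} ∋ x has {x63} ∩ (A ∖ {x63}) = ∅, so x is NOT a limit point.
  x = x64: open {x64} ∋ x has {x64} ∩ (A ∖ {x64}) = ∅, so x is NOT a limit point.
Collecting: A' = {x60, x61, x62}.


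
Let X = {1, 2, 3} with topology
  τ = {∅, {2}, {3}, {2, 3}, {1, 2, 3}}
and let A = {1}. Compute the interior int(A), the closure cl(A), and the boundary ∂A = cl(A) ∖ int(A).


int(A) = ∅, cl(A) = {1}, ∂A = {1}.

Closed sets in (X, τ) are complements of opens:
  closed(X, τ) = {∅, {1}, {1, 2}, {1, 3}, {1, 2, 3}}.
int(A) = ⋃ {U ∈ τ : U ⊆ A}. Opens contained in A: ∅.
Taking the union of these: int(A) = ∅.
cl(A) = ⋂ {C closed : A ⊆ C}. Closed sets containing A: {1}, {1, 2}, {1, 3}, {1, 2, 3}.
Intersecting these: cl(A) = {1}.
∂A = cl(A) ∖ int(A) = {1} ∖ ∅ = {1}.


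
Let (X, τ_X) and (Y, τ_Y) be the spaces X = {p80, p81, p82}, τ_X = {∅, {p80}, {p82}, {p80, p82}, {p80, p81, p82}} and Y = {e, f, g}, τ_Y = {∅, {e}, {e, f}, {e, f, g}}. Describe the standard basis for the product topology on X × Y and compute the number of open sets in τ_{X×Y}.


Basis B = {∅ × ∅, {p80} × {e}, {p82} × {e}, {p80} × {e, f}, {p80, p82} × {e}, {p82} × {e, f}, {p80} × {e, f, g}, {p80, p81, p82} × {e}, {p82} × {e, f, g}, {p80, p82} × {e, f}, {p80, p82} × {e, f, g}, {p80, p81, p82} × {e, f}, {p80, p81, p82} × {e, f, g}}; |τ_{X×Y}| = 30.

Enumerate products U × V with U ∈ τ_X, V ∈ τ_Y (deduplicated):
  ∅ × ∅ = {} (∅)
  {p80} × {e} = {(p80,e)}
  {p82} × {e} = {(p82,e)}
  {p80} × {e, f} = {(p80,e), (p80,f)}
  {p80, p82} × {e} = {(p80,e), (p82,e)}
  {p82} × {e, f} = {(p82,e), (p82,f)}
  {p80} × {e, f, g} = {(p80,e), (p80,f), (p80,g)}
  {p80, p81, p82} × {e} = {(p80,e), (p81,e), (p82,e)}
  {p82} × {e, f, g} = {(p82,e), (p82,f), (p82,g)}
  {p80, p82} × {e, f} = {(p80,e), (p80,f), (p82,e), (p82,f)}
  {p80, p82} × {e, f, g} = {(p80,e), (p80,f), (p80,g), (p82,e), (p82,f), (p82,g)}
  {p80, p81, p82} × {e, f} = {(p80,e), (p80,f), (p81,e), (p81,f), (p82,e), (p82,f)}
  {p80, p81, p82} × {e, f, g} = {(p80,e), (p80,f), (p80,g), (p81,e), (p81,f), (p81,g), (p82,e), (p82,f), (p82,g)}
These 13 distinct sets form the basis B.
Close under arbitrary unions to get τ_{X×Y}; counting gives |τ_{X×Y}| = 30.


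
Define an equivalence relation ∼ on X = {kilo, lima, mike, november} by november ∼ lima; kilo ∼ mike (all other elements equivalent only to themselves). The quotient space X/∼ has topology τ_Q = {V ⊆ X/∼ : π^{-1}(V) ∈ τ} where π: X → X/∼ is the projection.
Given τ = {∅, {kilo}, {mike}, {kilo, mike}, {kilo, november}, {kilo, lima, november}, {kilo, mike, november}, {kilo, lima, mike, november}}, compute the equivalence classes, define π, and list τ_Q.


X/∼ = {[kilo=mike], [lima=november]}; |τ_Q| = 3.

Equivalence classes: [kilo=mike], [lima=november].
Quotient map π: X → X/∼ sends kilo ↦ [kilo=mike], lima ↦ [lima=november], mike ↦ [kilo=mike], november ↦ [lima=november].
For each subset V ⊆ X/∼, compute π^{-1}(V) ⊆ X and check whether π^{-1}(V) ∈ τ. V is open in τ_Q iff π^{-1}(V) ∈ τ.
  V = {}: π^{-1}(V) = ∅ ∈ τ ✓.
  V = {[kilo=mike]}: π^{-1}(V) = {kilo, mike} ∈ τ ✓.
  V = {[lima=november]}: π^{-1}(V) = {lima, november} ∉ τ ✗.
  V = {[kilo=mike], [lima=november]}: π^{-1}(V) = {kilo, lima, mike, november} ∈ τ ✓.
Open sets in the quotient: τ_Q = {{}, {[kilo=mike]}, {[kilo=mike], [lima=november]}} (3 elements).


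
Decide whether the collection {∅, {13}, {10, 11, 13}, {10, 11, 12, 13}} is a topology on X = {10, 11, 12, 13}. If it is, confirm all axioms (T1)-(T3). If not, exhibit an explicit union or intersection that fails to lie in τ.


τ IS a topology on X.

Axiom (T1): ∅ ∈ τ? Yes; X ∈ τ? Yes.
Axiom (T2/T3): check pairwise unions and intersections of members of τ.
All pairwise intersections and unions checked — each lies in τ. Therefore τ satisfies (T1), (T2), (T3): it IS a topology on X.


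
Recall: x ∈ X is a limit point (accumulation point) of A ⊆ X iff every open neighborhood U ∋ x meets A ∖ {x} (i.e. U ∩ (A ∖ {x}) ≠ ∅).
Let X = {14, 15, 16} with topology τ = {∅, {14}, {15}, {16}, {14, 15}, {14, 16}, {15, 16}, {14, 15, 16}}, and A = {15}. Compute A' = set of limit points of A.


A' = ∅

For each x ∈ X, list the open sets U ∈ τ with x ∈ U, then check whether U ∩ (A ∖ {x}) ≠ ∅ for every such U.
  x = 14: open {14} ∋ x has {14} ∩ (A ∖ {14}) = ∅, so x is NOT a limit point.
  x = 15: open {15} ∋ x has {15} ∩ (A ∖ {15}) = ∅, so x is NOT a limit point.
  x = 16: open {16} ∋ x has {16} ∩ (A ∖ {16}) = ∅, so x is NOT a limit point.
Collecting: A' = ∅.
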